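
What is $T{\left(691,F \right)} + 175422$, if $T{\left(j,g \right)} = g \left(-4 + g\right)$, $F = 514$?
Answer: $437562$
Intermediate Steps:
$T{\left(691,F \right)} + 175422 = 514 \left(-4 + 514\right) + 175422 = 514 \cdot 510 + 175422 = 262140 + 175422 = 437562$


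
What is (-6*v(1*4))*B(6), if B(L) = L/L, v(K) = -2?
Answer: 12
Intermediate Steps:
B(L) = 1
(-6*v(1*4))*B(6) = -6*(-2)*1 = 12*1 = 12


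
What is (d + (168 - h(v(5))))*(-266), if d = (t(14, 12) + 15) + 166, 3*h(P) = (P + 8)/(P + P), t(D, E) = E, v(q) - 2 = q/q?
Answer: -862771/9 ≈ -95864.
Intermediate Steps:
v(q) = 3 (v(q) = 2 + q/q = 2 + 1 = 3)
h(P) = (8 + P)/(6*P) (h(P) = ((P + 8)/(P + P))/3 = ((8 + P)/((2*P)))/3 = ((8 + P)*(1/(2*P)))/3 = ((8 + P)/(2*P))/3 = (8 + P)/(6*P))
d = 193 (d = (12 + 15) + 166 = 27 + 166 = 193)
(d + (168 - h(v(5))))*(-266) = (193 + (168 - (8 + 3)/(6*3)))*(-266) = (193 + (168 - 11/(6*3)))*(-266) = (193 + (168 - 1*11/18))*(-266) = (193 + (168 - 11/18))*(-266) = (193 + 3013/18)*(-266) = (6487/18)*(-266) = -862771/9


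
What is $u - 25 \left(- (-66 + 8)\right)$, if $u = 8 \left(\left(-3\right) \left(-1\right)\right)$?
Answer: $-1426$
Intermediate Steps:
$u = 24$ ($u = 8 \cdot 3 = 24$)
$u - 25 \left(- (-66 + 8)\right) = 24 - 25 \left(- (-66 + 8)\right) = 24 - 25 \left(\left(-1\right) \left(-58\right)\right) = 24 - 1450 = -1426$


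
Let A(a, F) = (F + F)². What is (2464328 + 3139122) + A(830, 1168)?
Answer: 11060346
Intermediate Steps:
A(a, F) = 4*F² (A(a, F) = (2*F)² = 4*F²)
(2464328 + 3139122) + A(830, 1168) = (2464328 + 3139122) + 4*1168² = 5603450 + 4*1364224 = 5603450 + 5456896 = 11060346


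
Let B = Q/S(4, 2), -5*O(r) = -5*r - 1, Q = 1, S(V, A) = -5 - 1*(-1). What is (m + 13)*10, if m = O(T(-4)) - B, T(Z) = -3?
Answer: 209/2 ≈ 104.50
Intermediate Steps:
S(V, A) = -4 (S(V, A) = -5 + 1 = -4)
O(r) = 1/5 + r (O(r) = -(-5*r - 1)/5 = -(-1 - 5*r)/5 = 1/5 + r)
B = -1/4 (B = 1/(-4) = 1*(-1/4) = -1/4 ≈ -0.25000)
m = -51/20 (m = (1/5 - 3) - 1*(-1/4) = -14/5 + 1/4 = -51/20 ≈ -2.5500)
(m + 13)*10 = (-51/20 + 13)*10 = (209/20)*10 = 209/2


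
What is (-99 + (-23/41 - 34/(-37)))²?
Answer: 22392129600/2301289 ≈ 9730.3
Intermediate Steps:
(-99 + (-23/41 - 34/(-37)))² = (-99 + (-23*1/41 - 34*(-1/37)))² = (-99 + (-23/41 + 34/37))² = (-99 + 543/1517)² = (-149640/1517)² = 22392129600/2301289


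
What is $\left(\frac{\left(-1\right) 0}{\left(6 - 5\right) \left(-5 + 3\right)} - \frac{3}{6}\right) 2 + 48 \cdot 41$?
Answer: $1967$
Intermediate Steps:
$\left(\frac{\left(-1\right) 0}{\left(6 - 5\right) \left(-5 + 3\right)} - \frac{3}{6}\right) 2 + 48 \cdot 41 = \left(\frac{0}{1 \left(-2\right)} - \frac{1}{2}\right) 2 + 1968 = \left(\frac{0}{-2} - \frac{1}{2}\right) 2 + 1968 = \left(0 \left(- \frac{1}{2}\right) - \frac{1}{2}\right) 2 + 1968 = \left(0 - \frac{1}{2}\right) 2 + 1968 = \left(- \frac{1}{2}\right) 2 + 1968 = -1 + 1968 = 1967$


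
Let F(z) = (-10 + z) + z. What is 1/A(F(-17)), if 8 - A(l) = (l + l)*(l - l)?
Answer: ⅛ ≈ 0.12500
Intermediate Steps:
F(z) = -10 + 2*z
A(l) = 8 (A(l) = 8 - (l + l)*(l - l) = 8 - 2*l*0 = 8 - 1*0 = 8 + 0 = 8)
1/A(F(-17)) = 1/8 = ⅛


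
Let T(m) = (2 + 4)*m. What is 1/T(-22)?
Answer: -1/132 ≈ -0.0075758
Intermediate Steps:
T(m) = 6*m
1/T(-22) = 1/(6*(-22)) = 1/(-132) = -1/132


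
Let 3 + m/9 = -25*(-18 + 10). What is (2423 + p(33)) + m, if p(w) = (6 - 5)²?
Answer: 4197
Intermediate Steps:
m = 1773 (m = -27 + 9*(-25*(-18 + 10)) = -27 + 9*(-25*(-8)) = -27 + 9*200 = -27 + 1800 = 1773)
p(w) = 1 (p(w) = 1² = 1)
(2423 + p(33)) + m = (2423 + 1) + 1773 = 2424 + 1773 = 4197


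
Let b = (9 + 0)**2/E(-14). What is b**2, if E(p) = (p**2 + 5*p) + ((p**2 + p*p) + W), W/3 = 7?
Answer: 6561/290521 ≈ 0.022584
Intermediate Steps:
W = 21 (W = 3*7 = 21)
E(p) = 21 + 3*p**2 + 5*p (E(p) = (p**2 + 5*p) + ((p**2 + p*p) + 21) = (p**2 + 5*p) + ((p**2 + p**2) + 21) = (p**2 + 5*p) + (2*p**2 + 21) = (p**2 + 5*p) + (21 + 2*p**2) = 21 + 3*p**2 + 5*p)
b = 81/539 (b = (9 + 0)**2/(21 + 3*(-14)**2 + 5*(-14)) = 9**2/(21 + 3*196 - 70) = 81/(21 + 588 - 70) = 81/539 ≈ 0.15028)
b**2 = (81/539)**2 = 6561/290521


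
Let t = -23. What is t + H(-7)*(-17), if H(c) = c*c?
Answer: -856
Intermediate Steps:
H(c) = c²
t + H(-7)*(-17) = -23 + (-7)²*(-17) = -23 + 49*(-17) = -23 - 833 = -856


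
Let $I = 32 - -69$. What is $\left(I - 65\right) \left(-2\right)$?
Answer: $-72$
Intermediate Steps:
$I = 101$ ($I = 32 + 69 = 101$)
$\left(I - 65\right) \left(-2\right) = \left(101 - 65\right) \left(-2\right) = 36 \left(-2\right) = -72$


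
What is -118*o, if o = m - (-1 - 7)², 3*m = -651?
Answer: 33158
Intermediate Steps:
m = -217 (m = (⅓)*(-651) = -217)
o = -281 (o = -217 - (-1 - 7)² = -217 - 1*(-8)² = -217 - 1*64 = -217 - 64 = -281)
-118*o = -118*(-281) = 33158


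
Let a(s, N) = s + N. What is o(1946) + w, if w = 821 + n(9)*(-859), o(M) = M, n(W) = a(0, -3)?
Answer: 5344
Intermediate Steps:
a(s, N) = N + s
n(W) = -3 (n(W) = -3 + 0 = -3)
w = 3398 (w = 821 - 3*(-859) = 821 + 2577 = 3398)
o(1946) + w = 1946 + 3398 = 5344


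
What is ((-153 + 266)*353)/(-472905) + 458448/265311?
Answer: 202772233/123369615 ≈ 1.6436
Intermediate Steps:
((-153 + 266)*353)/(-472905) + 458448/265311 = (113*353)*(-1/472905) + 458448*(1/265311) = 39889*(-1/472905) + 152816/88437 = -353/4185 + 152816/88437 = 202772233/123369615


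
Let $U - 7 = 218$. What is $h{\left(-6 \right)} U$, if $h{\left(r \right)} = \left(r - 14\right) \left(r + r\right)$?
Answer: $54000$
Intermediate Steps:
$U = 225$ ($U = 7 + 218 = 225$)
$h{\left(r \right)} = 2 r \left(-14 + r\right)$ ($h{\left(r \right)} = \left(-14 + r\right) 2 r = 2 r \left(-14 + r\right)$)
$h{\left(-6 \right)} U = 2 \left(-6\right) \left(-14 - 6\right) 225 = 2 \left(-6\right) \left(-20\right) 225 = 240 \cdot 225 = 54000$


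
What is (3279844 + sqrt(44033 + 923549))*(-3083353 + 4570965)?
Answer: 4879135292528 + 1487612*sqrt(967582) ≈ 4.8806e+12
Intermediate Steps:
(3279844 + sqrt(44033 + 923549))*(-3083353 + 4570965) = (3279844 + sqrt(967582))*1487612 = 4879135292528 + 1487612*sqrt(967582)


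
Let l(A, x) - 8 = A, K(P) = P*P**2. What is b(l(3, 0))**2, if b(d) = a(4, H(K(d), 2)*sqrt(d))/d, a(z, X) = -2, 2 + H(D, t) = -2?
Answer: 4/121 ≈ 0.033058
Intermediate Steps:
K(P) = P**3
H(D, t) = -4 (H(D, t) = -2 - 2 = -4)
l(A, x) = 8 + A
b(d) = -2/d
b(l(3, 0))**2 = (-2/(8 + 3))**2 = (-2/11)**2 = 4/121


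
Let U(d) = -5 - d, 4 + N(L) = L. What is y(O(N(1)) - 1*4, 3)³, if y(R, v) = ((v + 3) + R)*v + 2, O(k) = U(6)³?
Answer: -63282696625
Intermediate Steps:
N(L) = -4 + L
O(k) = -1331 (O(k) = (-5 - 1*6)³ = (-5 - 6)³ = (-11)³ = -1331)
y(R, v) = 2 + v*(3 + R + v) (y(R, v) = ((3 + v) + R)*v + 2 = (3 + R + v)*v + 2 = v*(3 + R + v) + 2 = 2 + v*(3 + R + v))
y(O(N(1)) - 1*4, 3)³ = (2 + 3² + 3*3 + (-1331 - 1*4)*3)³ = (2 + 9 + 9 + (-1331 - 4)*3)³ = (2 + 9 + 9 - 1335*3)³ = (2 + 9 + 9 - 4005)³ = (-3985)³ = -63282696625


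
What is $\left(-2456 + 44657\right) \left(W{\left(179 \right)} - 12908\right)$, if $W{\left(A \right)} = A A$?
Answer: $807431733$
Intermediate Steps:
$W{\left(A \right)} = A^{2}$
$\left(-2456 + 44657\right) \left(W{\left(179 \right)} - 12908\right) = \left(-2456 + 44657\right) \left(179^{2} - 12908\right) = 42201 \left(32041 - 12908\right) = 42201 \cdot 19133 = 807431733$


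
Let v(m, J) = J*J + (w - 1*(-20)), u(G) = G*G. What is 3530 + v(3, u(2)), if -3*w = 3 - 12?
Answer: 3569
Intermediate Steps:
u(G) = G²
w = 3 (w = -(3 - 12)/3 = -⅓*(-9) = 3)
v(m, J) = 23 + J² (v(m, J) = J*J + (3 - 1*(-20)) = J² + (3 + 20) = J² + 23 = 23 + J²)
3530 + v(3, u(2)) = 3530 + (23 + (2²)²) = 3530 + (23 + 4²) = 3530 + (23 + 16) = 3530 + 39 = 3569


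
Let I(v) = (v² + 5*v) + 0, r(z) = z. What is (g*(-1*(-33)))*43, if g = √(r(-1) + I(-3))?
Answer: 1419*I*√7 ≈ 3754.3*I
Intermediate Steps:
I(v) = v² + 5*v
g = I*√7 (g = √(-1 - 3*(5 - 3)) = √(-1 - 3*2) = √(-1 - 6) = √(-7) = I*√7 ≈ 2.6458*I)
(g*(-1*(-33)))*43 = ((I*√7)*(-1*(-33)))*43 = ((I*√7)*33)*43 = (33*I*√7)*43 = 1419*I*√7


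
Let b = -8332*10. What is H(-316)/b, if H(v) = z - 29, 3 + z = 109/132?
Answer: 823/2199648 ≈ 0.00037415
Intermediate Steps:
z = -287/132 (z = -3 + 109/132 = -287/132 ≈ -2.1742)
H(v) = -4115/132 (H(v) = -287/132 - 29 = -4115/132)
b = -83320
H(-316)/b = -4115/132/(-83320) = -4115/132*(-1/83320) = 823/2199648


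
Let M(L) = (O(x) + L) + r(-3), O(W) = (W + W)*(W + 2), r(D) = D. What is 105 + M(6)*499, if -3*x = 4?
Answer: 6434/9 ≈ 714.89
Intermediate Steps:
x = -4/3 (x = -⅓*4 = -4/3 ≈ -1.3333)
O(W) = 2*W*(2 + W) (O(W) = (2*W)*(2 + W) = 2*W*(2 + W))
M(L) = -43/9 + L (M(L) = (2*(-4/3)*(2 - 4/3) + L) - 3 = (2*(-4/3)*(⅔) + L) - 3 = (-16/9 + L) - 3 = -43/9 + L)
105 + M(6)*499 = 105 + (-43/9 + 6)*499 = 105 + (11/9)*499 = 105 + 5489/9 = 6434/9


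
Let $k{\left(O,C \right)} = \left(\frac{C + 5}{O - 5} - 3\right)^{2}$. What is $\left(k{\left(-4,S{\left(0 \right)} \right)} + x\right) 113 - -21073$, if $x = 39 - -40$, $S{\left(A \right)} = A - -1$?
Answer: $\frac{283673}{9} \approx 31519.0$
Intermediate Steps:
$S{\left(A \right)} = 1 + A$ ($S{\left(A \right)} = A + 1 = 1 + A$)
$k{\left(O,C \right)} = \left(-3 + \frac{5 + C}{-5 + O}\right)^{2}$ ($k{\left(O,C \right)} = \left(\frac{5 + C}{-5 + O} - 3\right)^{2} = \left(-3 + \frac{5 + C}{-5 + O}\right)^{2}$)
$x = 79$ ($x = 39 + 40 = 79$)
$\left(k{\left(-4,S{\left(0 \right)} \right)} + x\right) 113 - -21073 = \left(\frac{\left(20 + \left(1 + 0\right) - -12\right)^{2}}{\left(-5 - 4\right)^{2}} + 79\right) 113 - -21073 = \left(\frac{\left(20 + 1 + 12\right)^{2}}{81} + 79\right) 113 + 21073 = \left(\frac{33^{2}}{81} + 79\right) 113 + 21073 = \left(\frac{1}{81} \cdot 1089 + 79\right) 113 + 21073 = \left(\frac{121}{9} + 79\right) 113 + 21073 = \frac{832}{9} \cdot 113 + 21073 = \frac{94016}{9} + 21073 = \frac{283673}{9}$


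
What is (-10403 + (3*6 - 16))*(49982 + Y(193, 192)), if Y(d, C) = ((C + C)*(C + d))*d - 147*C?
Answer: -296999286078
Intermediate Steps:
Y(d, C) = -147*C + 2*C*d*(C + d) (Y(d, C) = ((2*C)*(C + d))*d - 147*C = (2*C*(C + d))*d - 147*C = 2*C*d*(C + d) - 147*C = -147*C + 2*C*d*(C + d))
(-10403 + (3*6 - 16))*(49982 + Y(193, 192)) = (-10403 + (3*6 - 16))*(49982 + 192*(-147 + 2*193² + 2*192*193)) = (-10403 + (18 - 16))*(49982 + 192*(-147 + 2*37249 + 74112)) = (-10403 + 2)*(49982 + 192*(-147 + 74498 + 74112)) = -10401*(49982 + 192*148463) = -10401*(49982 + 28504896) = -10401*28554878 = -296999286078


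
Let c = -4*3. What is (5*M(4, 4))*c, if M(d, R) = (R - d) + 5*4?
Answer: -1200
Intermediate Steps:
c = -12
M(d, R) = 20 + R - d (M(d, R) = (R - d) + 20 = 20 + R - d)
(5*M(4, 4))*c = (5*(20 + 4 - 1*4))*(-12) = (5*(20 + 4 - 4))*(-12) = (5*20)*(-12) = 100*(-12) = -1200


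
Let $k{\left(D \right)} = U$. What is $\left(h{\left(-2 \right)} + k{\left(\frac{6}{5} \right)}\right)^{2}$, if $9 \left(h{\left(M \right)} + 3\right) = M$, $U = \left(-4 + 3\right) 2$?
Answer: $\frac{2209}{81} \approx 27.272$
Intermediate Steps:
$U = -2$ ($U = \left(-1\right) 2 = -2$)
$h{\left(M \right)} = -3 + \frac{M}{9}$
$k{\left(D \right)} = -2$
$\left(h{\left(-2 \right)} + k{\left(\frac{6}{5} \right)}\right)^{2} = \left(\left(-3 + \frac{1}{9} \left(-2\right)\right) - 2\right)^{2} = \left(\left(-3 - \frac{2}{9}\right) - 2\right)^{2} = \left(- \frac{29}{9} - 2\right)^{2} = \left(- \frac{47}{9}\right)^{2} = \frac{2209}{81}$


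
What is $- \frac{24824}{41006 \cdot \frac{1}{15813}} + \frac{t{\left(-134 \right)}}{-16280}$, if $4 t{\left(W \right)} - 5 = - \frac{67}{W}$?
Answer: $- \frac{11447527781}{1195840} \approx -9572.8$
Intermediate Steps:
$t{\left(W \right)} = \frac{5}{4} - \frac{67}{4 W}$ ($t{\left(W \right)} = \frac{5}{4} + \frac{\left(-67\right) \frac{1}{W}}{4} = \frac{5}{4} - \frac{67}{4 W}$)
$- \frac{24824}{41006 \cdot \frac{1}{15813}} + \frac{t{\left(-134 \right)}}{-16280} = - \frac{24824}{41006 \cdot \frac{1}{15813}} + \frac{\frac{1}{4} \frac{1}{-134} \left(-67 + 5 \left(-134\right)\right)}{-16280} = - \frac{24824}{41006 \cdot \frac{1}{15813}} + \frac{1}{4} \left(- \frac{1}{134}\right) \left(-67 - 670\right) \left(- \frac{1}{16280}\right) = - \frac{24824}{\frac{5858}{2259}} + \frac{1}{4} \left(- \frac{1}{134}\right) \left(-737\right) \left(- \frac{1}{16280}\right) = \left(-24824\right) \frac{2259}{5858} + \frac{11}{8} \left(- \frac{1}{16280}\right) = - \frac{966852}{101} - \frac{1}{11840} = - \frac{11447527781}{1195840}$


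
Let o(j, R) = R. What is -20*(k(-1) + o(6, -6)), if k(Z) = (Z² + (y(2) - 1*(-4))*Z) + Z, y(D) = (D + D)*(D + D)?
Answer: 520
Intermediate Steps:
y(D) = 4*D² (y(D) = (2*D)*(2*D) = 4*D²)
k(Z) = Z² + 21*Z (k(Z) = (Z² + (4*2² - 1*(-4))*Z) + Z = (Z² + (4*4 + 4)*Z) + Z = (Z² + (16 + 4)*Z) + Z = (Z² + 20*Z) + Z = Z² + 21*Z)
-20*(k(-1) + o(6, -6)) = -20*(-(21 - 1) - 6) = -20*(-1*20 - 6) = -20*(-20 - 6) = -20*(-26) = 520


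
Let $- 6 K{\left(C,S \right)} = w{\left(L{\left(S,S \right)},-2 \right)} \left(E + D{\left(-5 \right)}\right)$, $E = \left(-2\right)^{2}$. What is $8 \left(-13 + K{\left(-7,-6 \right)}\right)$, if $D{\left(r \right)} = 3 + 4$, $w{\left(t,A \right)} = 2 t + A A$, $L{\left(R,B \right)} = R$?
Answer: $\frac{40}{3} \approx 13.333$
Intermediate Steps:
$w{\left(t,A \right)} = A^{2} + 2 t$ ($w{\left(t,A \right)} = 2 t + A^{2} = A^{2} + 2 t$)
$D{\left(r \right)} = 7$
$E = 4$
$K{\left(C,S \right)} = - \frac{22}{3} - \frac{11 S}{3}$ ($K{\left(C,S \right)} = - \frac{\left(\left(-2\right)^{2} + 2 S\right) \left(4 + 7\right)}{6} = - \frac{\left(4 + 2 S\right) 11}{6} = - \frac{44 + 22 S}{6} = - \frac{22}{3} - \frac{11 S}{3}$)
$8 \left(-13 + K{\left(-7,-6 \right)}\right) = 8 \left(-13 - - \frac{44}{3}\right) = 8 \left(-13 + \left(- \frac{22}{3} + 22\right)\right) = 8 \left(-13 + \frac{44}{3}\right) = 8 \cdot \frac{5}{3} = \frac{40}{3}$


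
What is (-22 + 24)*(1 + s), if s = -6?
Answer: -10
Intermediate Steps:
(-22 + 24)*(1 + s) = (-22 + 24)*(1 - 6) = 2*(-5) = -10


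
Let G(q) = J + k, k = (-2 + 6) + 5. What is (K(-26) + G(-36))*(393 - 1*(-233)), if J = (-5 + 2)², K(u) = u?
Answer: -5008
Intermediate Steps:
k = 9 (k = 4 + 5 = 9)
J = 9 (J = (-3)² = 9)
G(q) = 18 (G(q) = 9 + 9 = 18)
(K(-26) + G(-36))*(393 - 1*(-233)) = (-26 + 18)*(393 - 1*(-233)) = -8*(393 + 233) = -8*626 = -5008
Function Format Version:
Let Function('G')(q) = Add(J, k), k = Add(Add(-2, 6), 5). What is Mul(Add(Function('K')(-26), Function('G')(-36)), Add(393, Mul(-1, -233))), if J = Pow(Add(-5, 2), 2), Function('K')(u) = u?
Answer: -5008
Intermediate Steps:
k = 9 (k = Add(4, 5) = 9)
J = 9 (J = Pow(-3, 2) = 9)
Function('G')(q) = 18 (Function('G')(q) = Add(9, 9) = 18)
Mul(Add(Function('K')(-26), Function('G')(-36)), Add(393, Mul(-1, -233))) = Mul(Add(-26, 18), Add(393, Mul(-1, -233))) = Mul(-8, Add(393, 233)) = Mul(-8, 626) = -5008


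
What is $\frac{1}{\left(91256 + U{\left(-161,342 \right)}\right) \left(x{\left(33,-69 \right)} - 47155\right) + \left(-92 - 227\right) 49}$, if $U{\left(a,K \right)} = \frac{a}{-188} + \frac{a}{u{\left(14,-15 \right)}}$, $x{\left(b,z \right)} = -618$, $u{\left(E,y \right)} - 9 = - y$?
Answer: $- \frac{1128}{4917300499859} \approx -2.2939 \cdot 10^{-10}$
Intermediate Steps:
$u{\left(E,y \right)} = 9 - y$
$U{\left(a,K \right)} = \frac{41 a}{1128}$ ($U{\left(a,K \right)} = \frac{a}{-188} + \frac{a}{9 - -15} = a \left(- \frac{1}{188}\right) + \frac{a}{9 + 15} = - \frac{a}{188} + \frac{a}{24} = \frac{41 a}{1128}$)
$\frac{1}{\left(91256 + U{\left(-161,342 \right)}\right) \left(x{\left(33,-69 \right)} - 47155\right) + \left(-92 - 227\right) 49} = \frac{1}{\left(91256 + \frac{41}{1128} \left(-161\right)\right) \left(-618 - 47155\right) + \left(-92 - 227\right) 49} = \frac{1}{\left(91256 - \frac{6601}{1128}\right) \left(-47773\right) - 15631} = \frac{1}{\frac{102930167}{1128} \left(-47773\right) - 15631} = \frac{1}{- \frac{4917282868091}{1128} - 15631} = \frac{1}{- \frac{4917300499859}{1128}} = - \frac{1128}{4917300499859}$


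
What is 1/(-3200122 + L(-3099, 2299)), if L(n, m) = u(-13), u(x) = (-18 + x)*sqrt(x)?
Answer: I/(-3200122*I + 31*sqrt(13)) ≈ -3.1249e-7 + 1.0914e-11*I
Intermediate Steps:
u(x) = sqrt(x)*(-18 + x)
L(n, m) = -31*I*sqrt(13) (L(n, m) = sqrt(-13)*(-18 - 13) = (I*sqrt(13))*(-31) = -31*I*sqrt(13))
1/(-3200122 + L(-3099, 2299)) = 1/(-3200122 - 31*I*sqrt(13))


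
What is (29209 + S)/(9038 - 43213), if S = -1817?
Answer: -27392/34175 ≈ -0.80152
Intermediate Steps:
(29209 + S)/(9038 - 43213) = (29209 - 1817)/(9038 - 43213) = 27392/(-34175) = 27392*(-1/34175) = -27392/34175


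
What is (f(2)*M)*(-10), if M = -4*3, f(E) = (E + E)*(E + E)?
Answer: 1920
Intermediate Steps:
f(E) = 4*E**2 (f(E) = (2*E)*(2*E) = 4*E**2)
M = -12
(f(2)*M)*(-10) = ((4*2**2)*(-12))*(-10) = ((4*4)*(-12))*(-10) = (16*(-12))*(-10) = -192*(-10) = 1920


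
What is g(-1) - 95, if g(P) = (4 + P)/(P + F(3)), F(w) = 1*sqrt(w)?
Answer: -187/2 + 3*sqrt(3)/2 ≈ -90.902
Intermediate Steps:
F(w) = sqrt(w)
g(P) = (4 + P)/(P + sqrt(3))
g(-1) - 95 = (4 - 1)/(-1 + sqrt(3)) - 95 = 3/(-1 + sqrt(3)) - 95 = -95 + 3/(-1 + sqrt(3))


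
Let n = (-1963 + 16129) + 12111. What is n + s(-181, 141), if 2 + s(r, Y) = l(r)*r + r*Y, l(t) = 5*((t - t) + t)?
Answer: 164559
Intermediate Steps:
l(t) = 5*t (l(t) = 5*(0 + t) = 5*t)
n = 26277 (n = 14166 + 12111 = 26277)
s(r, Y) = -2 + 5*r**2 + Y*r (s(r, Y) = -2 + ((5*r)*r + r*Y) = -2 + (5*r**2 + Y*r) = -2 + 5*r**2 + Y*r)
n + s(-181, 141) = 26277 + (-2 + 5*(-181)**2 + 141*(-181)) = 26277 + (-2 + 5*32761 - 25521) = 26277 + (-2 + 163805 - 25521) = 26277 + 138282 = 164559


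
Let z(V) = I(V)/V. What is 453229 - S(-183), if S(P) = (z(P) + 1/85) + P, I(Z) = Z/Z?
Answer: 7052823562/15555 ≈ 4.5341e+5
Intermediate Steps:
I(Z) = 1
z(V) = 1/V
S(P) = 1/85 + P + 1/P (S(P) = (1/P + 1/85) + P = (1/85 + 1/P) + P = 1/85 + P + 1/P)
453229 - S(-183) = 453229 - (1/85 - 183 + 1/(-183)) = 453229 - (1/85 - 183 - 1/183) = 453229 - 1*(-2846467/15555) = 453229 + 2846467/15555 = 7052823562/15555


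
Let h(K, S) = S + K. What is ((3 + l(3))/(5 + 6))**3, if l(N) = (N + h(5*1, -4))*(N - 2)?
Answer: 343/1331 ≈ 0.25770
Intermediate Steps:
h(K, S) = K + S
l(N) = (1 + N)*(-2 + N) (l(N) = (N + (5*1 - 4))*(N - 2) = (N + (5 - 4))*(-2 + N) = (N + 1)*(-2 + N) = (1 + N)*(-2 + N))
((3 + l(3))/(5 + 6))**3 = ((3 + (-2 + 3**2 - 1*3))/(5 + 6))**3 = ((3 + (-2 + 9 - 3))/11)**3 = ((3 + 4)*(1/11))**3 = (7*(1/11))**3 = (7/11)**3 = 343/1331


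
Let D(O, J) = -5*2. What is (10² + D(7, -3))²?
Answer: 8100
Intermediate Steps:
D(O, J) = -10
(10² + D(7, -3))² = (10² - 10)² = (100 - 10)² = 90² = 8100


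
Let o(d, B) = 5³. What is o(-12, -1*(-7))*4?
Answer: 500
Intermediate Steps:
o(d, B) = 125
o(-12, -1*(-7))*4 = 125*4 = 500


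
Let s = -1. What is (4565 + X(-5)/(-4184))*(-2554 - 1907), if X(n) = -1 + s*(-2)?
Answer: -85204917099/4184 ≈ -2.0364e+7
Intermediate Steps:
X(n) = 1 (X(n) = -1 - 1*(-2) = -1 + 2 = 1)
(4565 + X(-5)/(-4184))*(-2554 - 1907) = (4565 + 1/(-4184))*(-2554 - 1907) = (4565 + 1*(-1/4184))*(-4461) = (4565 - 1/4184)*(-4461) = (19099959/4184)*(-4461) = -85204917099/4184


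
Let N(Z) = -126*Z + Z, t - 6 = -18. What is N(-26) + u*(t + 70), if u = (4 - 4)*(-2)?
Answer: 3250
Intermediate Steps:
t = -12 (t = 6 - 18 = -12)
u = 0 (u = 0*(-2) = 0)
N(Z) = -125*Z
N(-26) + u*(t + 70) = -125*(-26) + 0*(-12 + 70) = 3250 + 0*58 = 3250 + 0 = 3250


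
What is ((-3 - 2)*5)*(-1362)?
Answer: 34050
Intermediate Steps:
((-3 - 2)*5)*(-1362) = -5*5*(-1362) = -25*(-1362) = 34050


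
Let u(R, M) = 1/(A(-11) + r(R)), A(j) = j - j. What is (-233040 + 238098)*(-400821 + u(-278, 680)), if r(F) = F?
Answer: -281802016431/139 ≈ -2.0274e+9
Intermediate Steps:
A(j) = 0
u(R, M) = 1/R (u(R, M) = 1/(0 + R) = 1/R)
(-233040 + 238098)*(-400821 + u(-278, 680)) = (-233040 + 238098)*(-400821 + 1/(-278)) = 5058*(-400821 - 1/278) = 5058*(-111428239/278) = -281802016431/139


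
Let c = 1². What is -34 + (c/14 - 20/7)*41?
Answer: -2075/14 ≈ -148.21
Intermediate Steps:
c = 1
-34 + (c/14 - 20/7)*41 = -34 + (1/14 - 20/7)*41 = -34 - 39/14*41 = -34 - 1599/14 = -2075/14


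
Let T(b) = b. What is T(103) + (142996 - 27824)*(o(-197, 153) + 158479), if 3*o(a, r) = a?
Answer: 54734341589/3 ≈ 1.8245e+10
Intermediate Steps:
o(a, r) = a/3
T(103) + (142996 - 27824)*(o(-197, 153) + 158479) = 103 + (142996 - 27824)*((⅓)*(-197) + 158479) = 103 + 115172*(-197/3 + 158479) = 103 + 115172*(475240/3) = 103 + 54734341280/3 = 54734341589/3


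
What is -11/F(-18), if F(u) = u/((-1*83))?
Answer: -913/18 ≈ -50.722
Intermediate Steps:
F(u) = -u/83 (F(u) = u/(-83) = u*(-1/83) = -u/83)
-11/F(-18) = -11/((-1/83*(-18))) = -11/18/83 = -11*83/18 = -913/18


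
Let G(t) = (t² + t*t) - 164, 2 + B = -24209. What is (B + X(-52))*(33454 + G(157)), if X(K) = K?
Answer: -2003832644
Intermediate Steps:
B = -24211 (B = -2 - 24209 = -24211)
G(t) = -164 + 2*t² (G(t) = (t² + t²) - 164 = 2*t² - 164 = -164 + 2*t²)
(B + X(-52))*(33454 + G(157)) = (-24211 - 52)*(33454 + (-164 + 2*157²)) = -24263*(33454 + (-164 + 2*24649)) = -24263*(33454 + (-164 + 49298)) = -24263*(33454 + 49134) = -24263*82588 = -2003832644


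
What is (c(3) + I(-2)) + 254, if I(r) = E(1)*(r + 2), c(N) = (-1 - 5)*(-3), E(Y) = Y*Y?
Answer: 272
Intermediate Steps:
E(Y) = Y**2
c(N) = 18 (c(N) = -6*(-3) = 18)
I(r) = 2 + r (I(r) = 1**2*(r + 2) = 1*(2 + r) = 2 + r)
(c(3) + I(-2)) + 254 = (18 + (2 - 2)) + 254 = (18 + 0) + 254 = 18 + 254 = 272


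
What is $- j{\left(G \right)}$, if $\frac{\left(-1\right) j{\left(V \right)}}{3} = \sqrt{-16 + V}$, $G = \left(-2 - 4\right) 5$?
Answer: $3 i \sqrt{46} \approx 20.347 i$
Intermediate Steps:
$G = -30$ ($G = \left(-6\right) 5 = -30$)
$j{\left(V \right)} = - 3 \sqrt{-16 + V}$
$- j{\left(G \right)} = - \left(-3\right) \sqrt{-16 - 30} = - \left(-3\right) \sqrt{-46} = - \left(-3\right) i \sqrt{46} = 3 i \sqrt{46}$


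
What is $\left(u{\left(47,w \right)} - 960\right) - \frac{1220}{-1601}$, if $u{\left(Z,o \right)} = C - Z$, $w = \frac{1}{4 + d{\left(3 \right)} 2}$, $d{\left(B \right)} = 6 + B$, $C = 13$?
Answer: $- \frac{1590174}{1601} \approx -993.24$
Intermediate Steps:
$w = \frac{1}{22}$ ($w = \frac{1}{4 + \left(6 + 3\right) 2} = \frac{1}{4 + 9 \cdot 2} = \frac{1}{4 + 18} = \frac{1}{22} \approx 0.045455$)
$u{\left(Z,o \right)} = 13 - Z$
$\left(u{\left(47,w \right)} - 960\right) - \frac{1220}{-1601} = \left(\left(13 - 47\right) - 960\right) - \frac{1220}{-1601} = \left(\left(13 - 47\right) - 960\right) - - \frac{1220}{1601} = \left(-34 - 960\right) + \frac{1220}{1601} = -994 + \frac{1220}{1601} = - \frac{1590174}{1601}$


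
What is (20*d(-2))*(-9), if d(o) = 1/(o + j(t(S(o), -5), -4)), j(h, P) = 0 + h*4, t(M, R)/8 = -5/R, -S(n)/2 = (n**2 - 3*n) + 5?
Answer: -6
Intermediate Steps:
S(n) = -10 - 2*n**2 + 6*n (S(n) = -2*((n**2 - 3*n) + 5) = -2*(5 + n**2 - 3*n) = -10 - 2*n**2 + 6*n)
t(M, R) = -40/R (t(M, R) = 8*(-5/R) = -40/R)
j(h, P) = 4*h (j(h, P) = 0 + 4*h = 4*h)
d(o) = 1/(32 + o) (d(o) = 1/(o + 4*(-40/(-5))) = 1/(o + 4*(-40*(-1/5))) = 1/(o + 4*8) = 1/(o + 32) = 1/(32 + o))
(20*d(-2))*(-9) = (20/(32 - 2))*(-9) = (20/30)*(-9) = (20*(1/30))*(-9) = (2/3)*(-9) = -6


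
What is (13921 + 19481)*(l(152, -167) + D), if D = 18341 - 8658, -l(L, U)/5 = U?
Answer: 351322236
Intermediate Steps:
l(L, U) = -5*U
D = 9683
(13921 + 19481)*(l(152, -167) + D) = (13921 + 19481)*(-5*(-167) + 9683) = 33402*(835 + 9683) = 33402*10518 = 351322236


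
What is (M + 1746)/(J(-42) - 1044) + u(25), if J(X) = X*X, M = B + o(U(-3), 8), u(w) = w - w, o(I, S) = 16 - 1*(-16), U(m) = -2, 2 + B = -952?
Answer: 103/90 ≈ 1.1444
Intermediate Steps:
B = -954 (B = -2 - 952 = -954)
o(I, S) = 32 (o(I, S) = 16 + 16 = 32)
u(w) = 0
M = -922 (M = -954 + 32 = -922)
J(X) = X²
(M + 1746)/(J(-42) - 1044) + u(25) = (-922 + 1746)/((-42)² - 1044) + 0 = 824/(1764 - 1044) + 0 = 824/720 + 0 = 824*(1/720) + 0 = 103/90 + 0 = 103/90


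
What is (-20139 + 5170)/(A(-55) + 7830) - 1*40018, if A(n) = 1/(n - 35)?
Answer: -28201991792/704699 ≈ -40020.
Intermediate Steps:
A(n) = 1/(-35 + n)
(-20139 + 5170)/(A(-55) + 7830) - 1*40018 = (-20139 + 5170)/(1/(-35 - 55) + 7830) - 1*40018 = -14969/(1/(-90) + 7830) - 40018 = -14969/(-1/90 + 7830) - 40018 = -14969/704699/90 - 40018 = -14969*90/704699 - 40018 = -1347210/704699 - 40018 = -28201991792/704699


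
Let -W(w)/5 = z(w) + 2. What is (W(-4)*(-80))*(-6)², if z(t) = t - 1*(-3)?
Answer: 14400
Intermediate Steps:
z(t) = 3 + t (z(t) = t + 3 = 3 + t)
W(w) = -25 - 5*w (W(w) = -5*((3 + w) + 2) = -5*(5 + w) = -25 - 5*w)
(W(-4)*(-80))*(-6)² = ((-25 - 5*(-4))*(-80))*(-6)² = ((-25 + 20)*(-80))*36 = -5*(-80)*36 = 400*36 = 14400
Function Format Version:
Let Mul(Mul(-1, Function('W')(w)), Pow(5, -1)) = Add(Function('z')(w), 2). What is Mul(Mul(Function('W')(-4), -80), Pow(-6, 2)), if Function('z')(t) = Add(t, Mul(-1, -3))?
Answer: 14400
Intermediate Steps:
Function('z')(t) = Add(3, t) (Function('z')(t) = Add(t, 3) = Add(3, t))
Function('W')(w) = Add(-25, Mul(-5, w)) (Function('W')(w) = Mul(-5, Add(Add(3, w), 2)) = Mul(-5, Add(5, w)) = Add(-25, Mul(-5, w)))
Mul(Mul(Function('W')(-4), -80), Pow(-6, 2)) = Mul(Mul(Add(-25, Mul(-5, -4)), -80), Pow(-6, 2)) = Mul(Mul(Add(-25, 20), -80), 36) = Mul(Mul(-5, -80), 36) = Mul(400, 36) = 14400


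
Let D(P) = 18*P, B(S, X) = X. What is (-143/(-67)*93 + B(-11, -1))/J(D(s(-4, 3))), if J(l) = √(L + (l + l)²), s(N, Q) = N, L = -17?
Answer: 13232*√20719/1388173 ≈ 1.3720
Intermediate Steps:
J(l) = √(-17 + 4*l²) (J(l) = √(-17 + (l + l)²) = √(-17 + (2*l)²) = √(-17 + 4*l²))
(-143/(-67)*93 + B(-11, -1))/J(D(s(-4, 3))) = (-143/(-67)*93 - 1)/(√(-17 + 4*(18*(-4))²)) = (-143*(-1/67)*93 - 1)/(√(-17 + 4*(-72)²)) = ((143/67)*93 - 1)/(√(-17 + 4*5184)) = (13299/67 - 1)/(√(-17 + 20736)) = 13232/(67*(√20719)) = 13232*(√20719/20719)/67 = 13232*√20719/1388173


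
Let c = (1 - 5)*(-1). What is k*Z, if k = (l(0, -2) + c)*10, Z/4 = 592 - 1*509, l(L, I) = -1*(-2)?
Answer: 19920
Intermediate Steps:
l(L, I) = 2
c = 4 (c = -4*(-1) = 4)
Z = 332 (Z = 4*(592 - 1*509) = 4*(592 - 509) = 4*83 = 332)
k = 60 (k = (2 + 4)*10 = 6*10 = 60)
k*Z = 60*332 = 19920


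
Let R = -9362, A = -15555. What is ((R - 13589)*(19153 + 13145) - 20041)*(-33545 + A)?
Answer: 36397409654900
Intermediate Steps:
((R - 13589)*(19153 + 13145) - 20041)*(-33545 + A) = ((-9362 - 13589)*(19153 + 13145) - 20041)*(-33545 - 15555) = (-22951*32298 - 20041)*(-49100) = (-741271398 - 20041)*(-49100) = -741291439*(-49100) = 36397409654900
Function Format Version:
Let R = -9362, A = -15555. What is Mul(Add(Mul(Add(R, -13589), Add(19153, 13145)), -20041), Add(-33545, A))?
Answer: 36397409654900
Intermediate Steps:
Mul(Add(Mul(Add(R, -13589), Add(19153, 13145)), -20041), Add(-33545, A)) = Mul(Add(Mul(Add(-9362, -13589), Add(19153, 13145)), -20041), Add(-33545, -15555)) = Mul(Add(Mul(-22951, 32298), -20041), -49100) = Mul(Add(-741271398, -20041), -49100) = Mul(-741291439, -49100) = 36397409654900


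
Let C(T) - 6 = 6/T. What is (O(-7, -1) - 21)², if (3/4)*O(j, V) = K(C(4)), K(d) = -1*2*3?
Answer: 841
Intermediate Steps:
C(T) = 6 + 6/T
K(d) = -6 (K(d) = -2*3 = -6)
O(j, V) = -8 (O(j, V) = (4/3)*(-6) = -8)
(O(-7, -1) - 21)² = (-8 - 21)² = (-29)² = 841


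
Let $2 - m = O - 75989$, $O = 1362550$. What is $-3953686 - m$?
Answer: $-2667127$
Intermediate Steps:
$m = -1286559$ ($m = 2 - \left(1362550 - 75989\right) = 2 - 1286561 = -1286559$)
$-3953686 - m = -3953686 - -1286559 = -3953686 + 1286559 = -2667127$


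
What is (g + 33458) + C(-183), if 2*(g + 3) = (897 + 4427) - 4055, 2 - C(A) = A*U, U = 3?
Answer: 69281/2 ≈ 34641.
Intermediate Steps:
C(A) = 2 - 3*A (C(A) = 2 - A*3 = 2 - 3*A)
g = 1263/2 (g = -3 + ((897 + 4427) - 4055)/2 = -3 + (5324 - 4055)/2 = -3 + (1/2)*1269 = -3 + 1269/2 = 1263/2 ≈ 631.50)
(g + 33458) + C(-183) = (1263/2 + 33458) + (2 - 3*(-183)) = 68179/2 + (2 + 549) = 68179/2 + 551 = 69281/2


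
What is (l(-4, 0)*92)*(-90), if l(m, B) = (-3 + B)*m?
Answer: -99360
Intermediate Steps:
l(m, B) = m*(-3 + B)
(l(-4, 0)*92)*(-90) = (-4*(-3 + 0)*92)*(-90) = (-4*(-3)*92)*(-90) = (12*92)*(-90) = 1104*(-90) = -99360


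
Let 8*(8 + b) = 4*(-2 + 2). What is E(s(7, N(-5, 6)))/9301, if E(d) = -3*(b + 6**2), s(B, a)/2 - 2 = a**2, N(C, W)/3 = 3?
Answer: -84/9301 ≈ -0.0090313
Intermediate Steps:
N(C, W) = 9 (N(C, W) = 3*3 = 9)
b = -8 (b = -8 + (4*(-2 + 2))/8 = -8 + (4*0)/8 = -8 + (1/8)*0 = -8 + 0 = -8)
s(B, a) = 4 + 2*a**2
E(d) = -84 (E(d) = -3*(-8 + 6**2) = -3*(-8 + 36) = -3*28 = -84)
E(s(7, N(-5, 6)))/9301 = -84/9301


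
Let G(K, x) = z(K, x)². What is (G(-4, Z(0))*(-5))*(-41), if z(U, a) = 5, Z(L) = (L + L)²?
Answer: 5125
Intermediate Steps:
Z(L) = 4*L² (Z(L) = (2*L)² = 4*L²)
G(K, x) = 25 (G(K, x) = 5² = 25)
(G(-4, Z(0))*(-5))*(-41) = (25*(-5))*(-41) = -125*(-41) = 5125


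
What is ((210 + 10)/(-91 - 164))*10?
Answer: -440/51 ≈ -8.6275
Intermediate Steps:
((210 + 10)/(-91 - 164))*10 = (220/(-255))*10 = (220*(-1/255))*10 = -44/51*10 = -440/51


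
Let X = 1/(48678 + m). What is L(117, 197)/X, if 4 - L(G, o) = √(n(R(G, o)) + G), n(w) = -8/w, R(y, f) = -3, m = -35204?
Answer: 53896 - 13474*√1077/3 ≈ -93499.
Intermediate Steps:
X = 1/13474 (X = 1/(48678 - 35204) = 1/13474 ≈ 7.4217e-5)
L(G, o) = 4 - √(8/3 + G) (L(G, o) = 4 - √(-8/(-3) + G) = 4 - √(-8*(-⅓) + G) = 4 - √(8/3 + G))
L(117, 197)/X = (4 - √(24 + 9*117)/3)/(1/13474) = (4 - √(24 + 1053)/3)*13474 = (4 - √1077/3)*13474 = 53896 - 13474*√1077/3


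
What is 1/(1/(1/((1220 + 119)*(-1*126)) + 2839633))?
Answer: 479085841961/168714 ≈ 2.8396e+6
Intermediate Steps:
1/(1/(1/((1220 + 119)*(-1*126)) + 2839633)) = 1/(1/(1/(1339*(-126)) + 2839633)) = 1/(1/(1/(-168714) + 2839633)) = 1/(1/(-1/168714 + 2839633)) = 1/(1/(479085841961/168714)) = 1/(168714/479085841961) = 479085841961/168714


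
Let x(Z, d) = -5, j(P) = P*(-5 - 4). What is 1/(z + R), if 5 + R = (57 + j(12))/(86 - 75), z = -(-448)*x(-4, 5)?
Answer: -11/24746 ≈ -0.00044452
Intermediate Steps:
j(P) = -9*P (j(P) = P*(-9) = -9*P)
z = -2240 (z = -(-448)*(-5) = -64*35 = -2240)
R = -106/11 (R = -5 + (57 - 9*12)/(86 - 75) = -5 + (57 - 108)/11 = -5 + (1/11)*(-51) = -5 - 51/11 = -106/11 ≈ -9.6364)
1/(z + R) = 1/(-2240 - 106/11) = 1/(-24746/11) = -11/24746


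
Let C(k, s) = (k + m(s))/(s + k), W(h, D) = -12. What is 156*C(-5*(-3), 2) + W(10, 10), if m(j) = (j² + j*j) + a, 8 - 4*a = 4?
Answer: 3540/17 ≈ 208.24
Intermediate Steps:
a = 1 (a = 2 - ¼*4 = 2 - 1 = 1)
m(j) = 1 + 2*j² (m(j) = (j² + j*j) + 1 = (j² + j²) + 1 = 2*j² + 1 = 1 + 2*j²)
C(k, s) = (1 + k + 2*s²)/(k + s) (C(k, s) = (k + (1 + 2*s²))/(s + k) = (1 + k + 2*s²)/(k + s))
156*C(-5*(-3), 2) + W(10, 10) = 156*((1 - 5*(-3) + 2*2²)/(-5*(-3) + 2)) - 12 = 156*((1 + 15 + 2*4)/(15 + 2)) - 12 = 156*((1 + 15 + 8)/17) - 12 = 156*((1/17)*24) - 12 = 156*(24/17) - 12 = 3744/17 - 12 = 3540/17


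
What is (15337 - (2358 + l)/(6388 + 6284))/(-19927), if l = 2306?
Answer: -2208475/2869488 ≈ -0.76964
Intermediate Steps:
(15337 - (2358 + l)/(6388 + 6284))/(-19927) = (15337 - (2358 + 2306)/(6388 + 6284))/(-19927) = (15337 - 4664/12672)*(-1/19927) = (15337 - 1*53/144)*(-1/19927) = (15337 - 53/144)*(-1/19927) = (2208475/144)*(-1/19927) = -2208475/2869488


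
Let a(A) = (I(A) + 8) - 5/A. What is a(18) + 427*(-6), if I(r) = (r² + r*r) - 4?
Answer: -34385/18 ≈ -1910.3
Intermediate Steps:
I(r) = -4 + 2*r² (I(r) = (r² + r²) - 4 = 2*r² - 4 = -4 + 2*r²)
a(A) = 4 - 5/A + 2*A² (a(A) = ((-4 + 2*A²) + 8) - 5/A = (4 + 2*A²) - 5/A = 4 - 5/A + 2*A²)
a(18) + 427*(-6) = (4 - 5/18 + 2*18²) + 427*(-6) = (4 - 5*1/18 + 2*324) - 2562 = (4 - 5/18 + 648) - 2562 = 11731/18 - 2562 = -34385/18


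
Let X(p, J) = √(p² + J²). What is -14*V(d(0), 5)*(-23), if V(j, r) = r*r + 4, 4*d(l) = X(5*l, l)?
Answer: 9338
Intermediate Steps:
X(p, J) = √(J² + p²)
d(l) = √26*√(l²)/4 (d(l) = √(l² + (5*l)²)/4 = √(l² + 25*l²)/4 = √(26*l²)/4 = (√26*√(l²))/4 = √26*√(l²)/4)
V(j, r) = 4 + r² (V(j, r) = r² + 4 = 4 + r²)
-14*V(d(0), 5)*(-23) = -14*(4 + 5²)*(-23) = -14*(4 + 25)*(-23) = -14*29*(-23) = -406*(-23) = 9338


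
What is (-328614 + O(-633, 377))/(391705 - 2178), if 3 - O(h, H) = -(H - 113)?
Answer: -328347/389527 ≈ -0.84294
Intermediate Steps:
O(h, H) = -110 + H (O(h, H) = 3 - (-1)*(H - 113) = 3 - (-1)*(-113 + H) = 3 - (113 - H) = 3 + (-113 + H) = -110 + H)
(-328614 + O(-633, 377))/(391705 - 2178) = (-328614 + (-110 + 377))/(391705 - 2178) = (-328614 + 267)/389527 = -328347*1/389527 = -328347/389527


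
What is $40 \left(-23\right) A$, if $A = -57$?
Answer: $52440$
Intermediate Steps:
$40 \left(-23\right) A = 40 \left(-23\right) \left(-57\right) = \left(-920\right) \left(-57\right) = 52440$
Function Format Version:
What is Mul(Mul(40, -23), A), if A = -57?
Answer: 52440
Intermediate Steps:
Mul(Mul(40, -23), A) = Mul(Mul(40, -23), -57) = Mul(-920, -57) = 52440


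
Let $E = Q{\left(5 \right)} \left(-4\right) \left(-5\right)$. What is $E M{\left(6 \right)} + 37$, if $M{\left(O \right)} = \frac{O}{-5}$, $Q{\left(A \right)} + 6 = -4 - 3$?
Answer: $349$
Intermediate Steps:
$Q{\left(A \right)} = -13$ ($Q{\left(A \right)} = -6 - 7 = -13$)
$E = -260$ ($E = \left(-13\right) \left(-4\right) \left(-5\right) = 52 \left(-5\right) = -260$)
$M{\left(O \right)} = - \frac{O}{5}$ ($M{\left(O \right)} = O \left(- \frac{1}{5}\right) = - \frac{O}{5}$)
$E M{\left(6 \right)} + 37 = - 260 \left(\left(- \frac{1}{5}\right) 6\right) + 37 = \left(-260\right) \left(- \frac{6}{5}\right) + 37 = 312 + 37 = 349$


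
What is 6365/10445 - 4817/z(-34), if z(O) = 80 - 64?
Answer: -10042345/33424 ≈ -300.45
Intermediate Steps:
z(O) = 16
6365/10445 - 4817/z(-34) = 6365/10445 - 4817/16 = 6365*(1/10445) - 4817*1/16 = 1273/2089 - 4817/16 = -10042345/33424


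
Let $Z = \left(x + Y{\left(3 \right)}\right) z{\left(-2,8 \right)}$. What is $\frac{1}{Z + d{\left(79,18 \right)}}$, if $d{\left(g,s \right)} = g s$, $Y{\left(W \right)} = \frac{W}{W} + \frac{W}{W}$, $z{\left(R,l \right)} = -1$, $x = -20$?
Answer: $\frac{1}{1440} \approx 0.00069444$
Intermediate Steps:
$Y{\left(W \right)} = 2$ ($Y{\left(W \right)} = 1 + 1 = 2$)
$Z = 18$ ($Z = \left(-20 + 2\right) \left(-1\right) = \left(-18\right) \left(-1\right) = 18$)
$\frac{1}{Z + d{\left(79,18 \right)}} = \frac{1}{18 + 79 \cdot 18} = \frac{1}{18 + 1422} = \frac{1}{1440}$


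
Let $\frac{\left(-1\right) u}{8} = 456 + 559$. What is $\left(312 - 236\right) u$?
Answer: $-617120$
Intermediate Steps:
$u = -8120$ ($u = - 8 \left(456 + 559\right) = \left(-8\right) 1015 = -8120$)
$\left(312 - 236\right) u = \left(312 - 236\right) \left(-8120\right) = 76 \left(-8120\right) = -617120$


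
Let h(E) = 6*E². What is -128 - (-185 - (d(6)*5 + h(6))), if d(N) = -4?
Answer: 253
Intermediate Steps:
-128 - (-185 - (d(6)*5 + h(6))) = -128 - (-185 - (-4*5 + 6*6²)) = -128 - (-185 - (-20 + 6*36)) = -128 - (-185 - (-20 + 216)) = -128 - (-185 - 1*196) = -128 - (-185 - 196) = -128 - 1*(-381) = -128 + 381 = 253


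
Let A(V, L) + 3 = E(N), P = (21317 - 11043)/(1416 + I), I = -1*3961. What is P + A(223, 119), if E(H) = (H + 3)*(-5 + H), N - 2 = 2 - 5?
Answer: -48449/2545 ≈ -19.037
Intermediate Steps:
N = -1 (N = 2 + (2 - 5) = 2 - 3 = -1)
I = -3961
E(H) = (-5 + H)*(3 + H) (E(H) = (3 + H)*(-5 + H) = (-5 + H)*(3 + H))
P = -10274/2545 (P = (21317 - 11043)/(1416 - 3961) = 10274/(-2545) = 10274*(-1/2545) = -10274/2545 ≈ -4.0369)
A(V, L) = -15 (A(V, L) = -3 + (-15 + (-1)² - 2*(-1)) = -3 + (-15 + 1 + 2) = -3 - 12 = -15)
P + A(223, 119) = -10274/2545 - 15 = -48449/2545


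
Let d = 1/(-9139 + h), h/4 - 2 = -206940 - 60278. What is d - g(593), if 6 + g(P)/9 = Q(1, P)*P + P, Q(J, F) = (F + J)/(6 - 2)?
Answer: -1720120876967/2156006 ≈ -7.9783e+5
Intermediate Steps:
Q(J, F) = F/4 + J/4 (Q(J, F) = (F + J)/4 = (F + J)*(¼) = F/4 + J/4)
h = -1068864 (h = 8 + 4*(-206940 - 60278) = 8 + 4*(-267218) = 8 - 1068872 = -1068864)
g(P) = -54 + 9*P + 9*P*(¼ + P/4) (g(P) = -54 + 9*((P/4 + (¼)*1)*P + P) = -54 + 9*((P/4 + ¼)*P + P) = -54 + 9*((¼ + P/4)*P + P) = -54 + 9*(P*(¼ + P/4) + P) = -54 + 9*(P + P*(¼ + P/4)) = -54 + (9*P + 9*P*(¼ + P/4)) = -54 + 9*P + 9*P*(¼ + P/4))
d = -1/1078003 (d = 1/(-9139 - 1068864) = 1/(-1078003) = -1/1078003 ≈ -9.2764e-7)
d - g(593) = -1/1078003 - (-54 + (9/4)*593² + (45/4)*593) = -1/1078003 - (-54 + (9/4)*351649 + 26685/4) = -1/1078003 - (-54 + 3164841/4 + 26685/4) = -1/1078003 - 1*1595655/2 = -1/1078003 - 1595655/2 = -1720120876967/2156006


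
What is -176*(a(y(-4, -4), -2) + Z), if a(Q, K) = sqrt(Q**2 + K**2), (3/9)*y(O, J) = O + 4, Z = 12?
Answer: -2464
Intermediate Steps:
y(O, J) = 12 + 3*O (y(O, J) = 3*(O + 4) = 3*(4 + O) = 12 + 3*O)
a(Q, K) = sqrt(K**2 + Q**2)
-176*(a(y(-4, -4), -2) + Z) = -176*(sqrt((-2)**2 + (12 + 3*(-4))**2) + 12) = -176*(sqrt(4 + (12 - 12)**2) + 12) = -176*(sqrt(4 + 0**2) + 12) = -176*(sqrt(4 + 0) + 12) = -176*(sqrt(4) + 12) = -176*(2 + 12) = -176*14 = -2464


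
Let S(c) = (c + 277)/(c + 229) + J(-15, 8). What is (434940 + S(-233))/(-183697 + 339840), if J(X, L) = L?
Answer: 434937/156143 ≈ 2.7855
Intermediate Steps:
S(c) = 8 + (277 + c)/(229 + c) (S(c) = (c + 277)/(c + 229) + 8 = (277 + c)/(229 + c) + 8 = 8 + (277 + c)/(229 + c))
(434940 + S(-233))/(-183697 + 339840) = (434940 + 3*(703 + 3*(-233))/(229 - 233))/(-183697 + 339840) = (434940 + 3*(703 - 699)/(-4))/156143 = (434940 + 3*(-¼)*4)*(1/156143) = (434940 - 3)*(1/156143) = 434937*(1/156143) = 434937/156143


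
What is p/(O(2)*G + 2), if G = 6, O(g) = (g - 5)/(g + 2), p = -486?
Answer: 972/5 ≈ 194.40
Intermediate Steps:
O(g) = (-5 + g)/(2 + g)
p/(O(2)*G + 2) = -486/(((-5 + 2)/(2 + 2))*6 + 2) = -486/((-3/4)*6 + 2) = -486/(((¼)*(-3))*6 + 2) = -486/(-¾*6 + 2) = -486/(-9/2 + 2) = -486/(-5/2) = -⅖*(-486) = 972/5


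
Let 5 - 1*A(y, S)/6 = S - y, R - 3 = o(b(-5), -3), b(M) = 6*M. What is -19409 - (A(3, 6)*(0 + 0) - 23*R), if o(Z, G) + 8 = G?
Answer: -19593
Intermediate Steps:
o(Z, G) = -8 + G
R = -8 (R = 3 + (-8 - 3) = 3 - 11 = -8)
A(y, S) = 30 - 6*S + 6*y (A(y, S) = 30 - 6*(S - y) = 30 + (-6*S + 6*y) = 30 - 6*S + 6*y)
-19409 - (A(3, 6)*(0 + 0) - 23*R) = -19409 - ((30 - 6*6 + 6*3)*(0 + 0) - 23*(-8)) = -19409 - ((30 - 36 + 18)*0 + 184) = -19409 - (12*0 + 184) = -19409 - (0 + 184) = -19409 - 1*184 = -19409 - 184 = -19593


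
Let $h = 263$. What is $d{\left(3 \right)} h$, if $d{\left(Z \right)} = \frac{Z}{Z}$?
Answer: $263$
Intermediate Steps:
$d{\left(Z \right)} = 1$
$d{\left(3 \right)} h = 1 \cdot 263 = 263$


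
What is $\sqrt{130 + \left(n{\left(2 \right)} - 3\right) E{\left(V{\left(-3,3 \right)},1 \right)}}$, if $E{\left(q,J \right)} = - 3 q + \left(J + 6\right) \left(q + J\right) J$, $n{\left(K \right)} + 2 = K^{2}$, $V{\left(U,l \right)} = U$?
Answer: $3 \sqrt{15} \approx 11.619$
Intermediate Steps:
$n{\left(K \right)} = -2 + K^{2}$
$E{\left(q,J \right)} = - 3 q + J \left(6 + J\right) \left(J + q\right)$ ($E{\left(q,J \right)} = - 3 q + \left(6 + J\right) \left(J + q\right) J = - 3 q + J \left(6 + J\right) \left(J + q\right)$)
$\sqrt{130 + \left(n{\left(2 \right)} - 3\right) E{\left(V{\left(-3,3 \right)},1 \right)}} = \sqrt{130 + \left(\left(-2 + 2^{2}\right) - 3\right) \left(1^{3} - -9 + 6 \cdot 1^{2} - 3 \cdot 1^{2} + 6 \cdot 1 \left(-3\right)\right)} = \sqrt{130 + \left(\left(-2 + 4\right) - 3\right) \left(1 + 9 + 6 \cdot 1 - 3 - 18\right)} = \sqrt{130 + \left(2 - 3\right) \left(1 + 9 + 6 - 3 - 18\right)} = \sqrt{130 - -5} = \sqrt{130 + 5} = \sqrt{135} = 3 \sqrt{15}$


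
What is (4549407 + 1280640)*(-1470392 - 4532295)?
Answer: -34995947336289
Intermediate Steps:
(4549407 + 1280640)*(-1470392 - 4532295) = 5830047*(-6002687) = -34995947336289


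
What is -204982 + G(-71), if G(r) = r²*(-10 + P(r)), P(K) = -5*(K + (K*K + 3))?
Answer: -125599857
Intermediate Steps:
P(K) = -15 - 5*K - 5*K² (P(K) = -5*(K + (K² + 3)) = -5*(K + (3 + K²)) = -5*(3 + K + K²) = -15 - 5*K - 5*K²)
G(r) = r²*(-25 - 5*r - 5*r²) (G(r) = r²*(-10 + (-15 - 5*r - 5*r²)) = r²*(-25 - 5*r - 5*r²))
-204982 + G(-71) = -204982 + 5*(-71)²*(-5 - 1*(-71) - 1*(-71)²) = -204982 + 5*5041*(-5 + 71 - 1*5041) = -204982 + 5*5041*(-5 + 71 - 5041) = -204982 + 5*5041*(-4975) = -204982 - 125394875 = -125599857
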